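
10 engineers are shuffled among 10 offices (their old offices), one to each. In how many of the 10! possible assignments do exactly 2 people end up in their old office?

667485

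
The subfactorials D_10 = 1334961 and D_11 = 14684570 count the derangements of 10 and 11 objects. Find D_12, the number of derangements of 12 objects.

D_12 = (12-1)·(D_11 + D_10) = 11·(14684570 + 1334961) = 11·16019531 = 176214841.

176214841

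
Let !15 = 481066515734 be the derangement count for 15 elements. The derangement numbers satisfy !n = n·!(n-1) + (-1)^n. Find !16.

7697064251745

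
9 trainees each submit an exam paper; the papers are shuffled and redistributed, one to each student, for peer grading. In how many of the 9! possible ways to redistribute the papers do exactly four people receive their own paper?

Pick the 4 fixed positions: C(9,4) = 126 ways.
The other 5 form a derangement: !5 = 44.
Total: 126 × 44 = 5544.

5544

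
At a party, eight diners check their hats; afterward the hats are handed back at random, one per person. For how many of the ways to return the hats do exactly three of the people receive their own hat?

Choose which 3 of the 8 are fixed: C(8,3) = 56.
The remaining 5 must be deranged: !5 = 44.
Total: 56 × 44 = 2464.

2464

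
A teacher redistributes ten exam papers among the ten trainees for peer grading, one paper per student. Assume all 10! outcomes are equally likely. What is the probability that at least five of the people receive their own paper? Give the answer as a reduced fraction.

829/226800

Favorable outcomes: Σ_{i≥5} C(10,i)·!(10-i) = 252·44 + 210·9 + 120·2 + 45·1 + 10·0 + 1·1 = 13264.
Total outcomes: 10! = 3628800.
Probability = 13264/3628800 = 829/226800.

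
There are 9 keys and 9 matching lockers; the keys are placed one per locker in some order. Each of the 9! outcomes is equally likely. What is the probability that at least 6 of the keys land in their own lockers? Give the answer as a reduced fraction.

Favorable outcomes: Σ_{i≥6} C(9,i)·!(9-i) = 84·2 + 36·1 + 9·0 + 1·1 = 205.
Total outcomes: 9! = 362880.
Probability = 205/362880 = 41/72576.

41/72576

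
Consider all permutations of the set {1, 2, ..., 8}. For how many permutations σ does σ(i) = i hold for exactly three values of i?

2464

Choose which 3 of the 8 are fixed: C(8,3) = 56.
The remaining 5 must be deranged: !5 = 44.
Total: 56 × 44 = 2464.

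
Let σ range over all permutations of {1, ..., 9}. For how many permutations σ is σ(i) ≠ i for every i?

133496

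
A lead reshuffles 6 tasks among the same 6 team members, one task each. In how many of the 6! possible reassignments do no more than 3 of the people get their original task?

704

Sum C(6,i)·!(6-i) for i = 0..3:
  i=0: C(6,0)·!6 = 1·265 = 265
  i=1: C(6,1)·!5 = 6·44 = 264
  i=2: C(6,2)·!4 = 15·9 = 135
  i=3: C(6,3)·!3 = 20·2 = 40
Total = 704.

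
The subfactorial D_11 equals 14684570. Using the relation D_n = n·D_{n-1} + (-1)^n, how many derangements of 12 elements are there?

176214841

D_12 = 12·14684570 + 1 = 176214841.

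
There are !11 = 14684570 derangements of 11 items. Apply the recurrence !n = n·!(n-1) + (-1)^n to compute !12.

!12 = 12·14684570 + 1 = 176214841.

176214841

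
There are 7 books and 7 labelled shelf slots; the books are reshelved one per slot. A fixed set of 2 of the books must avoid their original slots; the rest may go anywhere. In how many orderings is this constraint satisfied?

Let A_j be the event that the j-th constrained one is fixed. By inclusion-exclusion over the 2 events:
Σ_{j=0}^{2} (-1)^j C(2,j)(7-j)!
= C(2,0)·7! - C(2,1)·6! + C(2,2)·5!
= 5040 - 1440 + 120
= 3720

3720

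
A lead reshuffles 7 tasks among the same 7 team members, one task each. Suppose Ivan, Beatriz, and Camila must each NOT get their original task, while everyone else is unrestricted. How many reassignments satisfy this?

Let A_j be the event that the j-th constrained one is fixed. By inclusion-exclusion over the 3 events:
Σ_{j=0}^{3} (-1)^j C(3,j)(7-j)!
= C(3,0)·7! - C(3,1)·6! + C(3,2)·5! - C(3,3)·4!
= 5040 - 2160 + 360 - 24
= 3216

3216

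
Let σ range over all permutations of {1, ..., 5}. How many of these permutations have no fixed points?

44

!5 = 5! · Σ_{k=0}^{5} (-1)^k/k!
= 5! - 5!/1! + 5!/2! - 5!/3! + 5!/4! - 5!/5!
= 120 - 120 + 60 - 20 + 5 - 1
= 44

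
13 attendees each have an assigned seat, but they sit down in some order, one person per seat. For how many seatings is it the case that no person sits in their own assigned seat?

By inclusion-exclusion, !13 = Σ (-1)^k · 13!/k! for k=0..13
= 13! - 13!/1! + 13!/2! - 13!/3! + 13!/4! - 13!/5! + 13!/6! - 13!/7! + 13!/8! - 13!/9! + 13!/10! - 13!/11! + 13!/12! - 13!/13!
= 6227020800 - 6227020800 + 3113510400 - 1037836800 + 259459200 - 51891840 + 8648640 - 1235520 + 154440 - 17160 + 1716 - 156 + 13 - 1
= 2290792932

2290792932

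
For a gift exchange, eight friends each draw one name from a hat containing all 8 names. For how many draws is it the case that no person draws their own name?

Use !n = (n-1)(!(n-1) + !(n-2)).
!8 = 7·(1854 + 265) = 7·2119 = 14833

14833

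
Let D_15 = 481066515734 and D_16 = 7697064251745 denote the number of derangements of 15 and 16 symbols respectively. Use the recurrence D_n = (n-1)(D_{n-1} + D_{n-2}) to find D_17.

130850092279664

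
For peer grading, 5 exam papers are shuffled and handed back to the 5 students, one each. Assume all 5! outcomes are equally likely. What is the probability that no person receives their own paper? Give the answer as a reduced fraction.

11/30

Favorable outcomes: !5 = 44.
Total outcomes: 5! = 120.
Probability = 44/120 = 11/30.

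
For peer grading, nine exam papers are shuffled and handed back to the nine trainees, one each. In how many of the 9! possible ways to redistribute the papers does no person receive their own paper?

133496

!9 = 9! · Σ_{k=0}^{9} (-1)^k/k!
= 9! - 9!/1! + 9!/2! - 9!/3! + 9!/4! - 9!/5! + 9!/6! - 9!/7! + 9!/8! - 9!/9!
= 362880 - 362880 + 181440 - 60480 + 15120 - 3024 + 504 - 72 + 9 - 1
= 133496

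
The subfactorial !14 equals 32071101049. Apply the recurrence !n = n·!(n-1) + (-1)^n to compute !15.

481066515734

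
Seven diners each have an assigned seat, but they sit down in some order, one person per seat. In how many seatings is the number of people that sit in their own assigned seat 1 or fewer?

# with exactly i fixed is C(7,i)·!(7-i); sum over i=0..1:
  i=0: C(7,0)·!7 = 1·1854 = 1854
  i=1: C(7,1)·!6 = 7·265 = 1855
Total = 3709.

3709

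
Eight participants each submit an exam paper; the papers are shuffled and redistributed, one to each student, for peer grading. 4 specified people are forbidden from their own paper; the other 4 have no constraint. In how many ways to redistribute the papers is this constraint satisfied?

24024

Inclusion-exclusion on the 4 forbidden self-matches:
Σ_{j=0}^{4} (-1)^j C(4,j)(8-j)!
= C(4,0)·8! - C(4,1)·7! + C(4,2)·6! - C(4,3)·5! + C(4,4)·4!
= 40320 - 20160 + 4320 - 480 + 24
= 24024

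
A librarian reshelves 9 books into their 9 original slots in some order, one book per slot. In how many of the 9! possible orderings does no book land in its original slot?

Use !n = (n-1)(!(n-1) + !(n-2)).
!9 = 8·(14833 + 1854) = 8·16687 = 133496

133496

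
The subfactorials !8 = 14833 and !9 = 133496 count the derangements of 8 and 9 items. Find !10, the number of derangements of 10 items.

1334961

!10 = (10-1)·(!9 + !8) = 9·(133496 + 14833) = 9·148329 = 1334961.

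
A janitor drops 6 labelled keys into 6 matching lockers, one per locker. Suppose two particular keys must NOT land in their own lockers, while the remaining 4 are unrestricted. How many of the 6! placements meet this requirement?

Let A_j be the event that the j-th constrained one is fixed. By inclusion-exclusion over the 2 events:
Σ_{j=0}^{2} (-1)^j C(2,j)(6-j)!
= C(2,0)·6! - C(2,1)·5! + C(2,2)·4!
= 720 - 240 + 24
= 504

504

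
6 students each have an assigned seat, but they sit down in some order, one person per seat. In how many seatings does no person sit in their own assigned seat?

265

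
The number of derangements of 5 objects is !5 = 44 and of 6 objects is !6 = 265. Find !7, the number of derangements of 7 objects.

1854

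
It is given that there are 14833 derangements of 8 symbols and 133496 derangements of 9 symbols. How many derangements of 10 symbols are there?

1334961

!10 = (10-1)·(!9 + !8) = 9·(133496 + 14833) = 9·148329 = 1334961.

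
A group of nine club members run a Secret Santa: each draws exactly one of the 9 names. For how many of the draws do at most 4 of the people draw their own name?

361541

# with exactly i fixed is C(9,i)·!(9-i); sum over i=0..4:
  i=0: C(9,0)·!9 = 1·133496 = 133496
  i=1: C(9,1)·!8 = 9·14833 = 133497
  i=2: C(9,2)·!7 = 36·1854 = 66744
  i=3: C(9,3)·!6 = 84·265 = 22260
  i=4: C(9,4)·!5 = 126·44 = 5544
Total = 361541.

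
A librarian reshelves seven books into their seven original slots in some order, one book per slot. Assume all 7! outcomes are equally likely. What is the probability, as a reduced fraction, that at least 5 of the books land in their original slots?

11/2520

Favorable outcomes: Σ_{i≥5} C(7,i)·!(7-i) = 21·1 + 7·0 + 1·1 = 22.
Total outcomes: 7! = 5040.
Probability = 22/5040 = 11/2520.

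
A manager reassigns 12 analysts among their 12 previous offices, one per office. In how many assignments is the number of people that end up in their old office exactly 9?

440

Pick the 9 fixed positions: C(12,9) = 220 ways.
The remaining 3 must be deranged: !3 = 2.
Total: 220 × 2 = 440.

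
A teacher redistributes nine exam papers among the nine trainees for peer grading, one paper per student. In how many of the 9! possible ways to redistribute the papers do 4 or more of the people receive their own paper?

6883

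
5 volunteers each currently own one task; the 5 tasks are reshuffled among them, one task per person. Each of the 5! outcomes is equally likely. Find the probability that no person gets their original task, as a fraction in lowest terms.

11/30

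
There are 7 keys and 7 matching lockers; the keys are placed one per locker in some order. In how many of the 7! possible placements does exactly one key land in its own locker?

Pick the single fixed position: C(7,1) = 7 ways.
The other 6 form a derangement: !6 = 265.
Total: 7 × 265 = 1855.

1855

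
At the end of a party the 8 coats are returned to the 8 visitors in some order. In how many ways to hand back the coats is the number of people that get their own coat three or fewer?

39549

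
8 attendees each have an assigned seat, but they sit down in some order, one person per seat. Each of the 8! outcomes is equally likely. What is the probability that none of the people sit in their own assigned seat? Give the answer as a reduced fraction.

2119/5760

Favorable outcomes: !8 = 14833.
Total outcomes: 8! = 40320.
Probability = 14833/40320 = 2119/5760.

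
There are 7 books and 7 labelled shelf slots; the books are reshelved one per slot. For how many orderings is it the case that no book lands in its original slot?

1854

!7 = 7! · Σ_{k=0}^{7} (-1)^k/k!
= 7! - 7!/1! + 7!/2! - 7!/3! + 7!/4! - 7!/5! + 7!/6! - 7!/7!
= 5040 - 5040 + 2520 - 840 + 210 - 42 + 7 - 1
= 1854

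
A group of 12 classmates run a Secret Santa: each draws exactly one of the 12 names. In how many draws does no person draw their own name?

176214841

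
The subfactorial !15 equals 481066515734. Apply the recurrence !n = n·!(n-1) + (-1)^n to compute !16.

!16 = 16·481066515734 + 1 = 7697064251745.

7697064251745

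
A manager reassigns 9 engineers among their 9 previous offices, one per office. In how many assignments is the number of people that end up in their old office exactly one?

Pick the single fixed position: C(9,1) = 9 ways.
The other 8 form a derangement: !8 = 14833.
Total: 9 × 14833 = 133497.

133497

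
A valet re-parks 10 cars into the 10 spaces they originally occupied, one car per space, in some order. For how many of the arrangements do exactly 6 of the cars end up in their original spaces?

1890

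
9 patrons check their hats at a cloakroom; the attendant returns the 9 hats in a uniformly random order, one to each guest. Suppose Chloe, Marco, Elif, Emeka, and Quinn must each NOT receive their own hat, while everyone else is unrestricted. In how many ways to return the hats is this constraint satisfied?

Inclusion-exclusion on the 5 forbidden self-matches:
Σ_{j=0}^{5} (-1)^j C(5,j)(9-j)!
= C(5,0)·9! - C(5,1)·8! + C(5,2)·7! - C(5,3)·6! + C(5,4)·5! - C(5,5)·4!
= 362880 - 201600 + 50400 - 7200 + 600 - 24
= 205056

205056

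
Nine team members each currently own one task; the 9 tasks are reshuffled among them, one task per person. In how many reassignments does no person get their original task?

The subfactorial !9 = [9!/e] (nearest integer).
9! = 362880, and 362880/e ≈ 133496.09, so !9 = 133496.

133496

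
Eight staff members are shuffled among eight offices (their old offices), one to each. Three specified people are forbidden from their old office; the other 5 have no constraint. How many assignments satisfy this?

27240

Let A_j be the event that the j-th constrained one is fixed. By inclusion-exclusion over the 3 events:
Σ_{j=0}^{3} (-1)^j C(3,j)(8-j)!
= C(3,0)·8! - C(3,1)·7! + C(3,2)·6! - C(3,3)·5!
= 40320 - 15120 + 2160 - 120
= 27240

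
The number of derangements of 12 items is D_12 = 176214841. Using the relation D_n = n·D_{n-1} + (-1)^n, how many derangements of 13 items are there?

D_13 = 13·176214841 - 1 = 2290792932.

2290792932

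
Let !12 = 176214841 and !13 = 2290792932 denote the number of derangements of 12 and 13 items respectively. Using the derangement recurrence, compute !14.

32071101049

!14 = (14-1)·(!13 + !12) = 13·(2290792932 + 176214841) = 13·2467007773 = 32071101049.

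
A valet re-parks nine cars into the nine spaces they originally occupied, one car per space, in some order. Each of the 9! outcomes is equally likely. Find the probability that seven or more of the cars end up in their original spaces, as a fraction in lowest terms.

Favorable outcomes: Σ_{i≥7} C(9,i)·!(9-i) = 36·1 + 9·0 + 1·1 = 37.
Total outcomes: 9! = 362880.
Probability = 37/362880 = 37/362880.

37/362880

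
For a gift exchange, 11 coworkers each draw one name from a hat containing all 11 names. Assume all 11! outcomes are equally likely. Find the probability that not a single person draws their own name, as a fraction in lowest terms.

Favorable outcomes: !11 = 14684570.
Total outcomes: 11! = 39916800.
Probability = 14684570/39916800 = 1468457/3991680.

1468457/3991680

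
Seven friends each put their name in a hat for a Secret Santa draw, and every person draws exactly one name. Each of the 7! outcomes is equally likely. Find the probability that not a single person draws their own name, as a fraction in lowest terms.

Favorable outcomes: !7 = 1854.
Total outcomes: 7! = 5040.
Probability = 1854/5040 = 103/280.

103/280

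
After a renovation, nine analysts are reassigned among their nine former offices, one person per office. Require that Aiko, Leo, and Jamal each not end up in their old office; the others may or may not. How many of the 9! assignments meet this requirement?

256320

Inclusion-exclusion on the 3 forbidden self-matches:
Σ_{j=0}^{3} (-1)^j C(3,j)(9-j)!
= C(3,0)·9! - C(3,1)·8! + C(3,2)·7! - C(3,3)·6!
= 362880 - 120960 + 15120 - 720
= 256320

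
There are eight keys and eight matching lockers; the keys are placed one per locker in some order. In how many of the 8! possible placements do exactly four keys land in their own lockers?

630

Pick the 4 fixed positions: C(8,4) = 70 ways.
The other 4 form a derangement: !4 = 9.
Total: 70 × 9 = 630.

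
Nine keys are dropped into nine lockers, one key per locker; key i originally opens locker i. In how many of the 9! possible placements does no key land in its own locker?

133496

Recurrence: !9 = 9·!8 + (-1)^9.
!9 = 9·14833 - 1 = 133496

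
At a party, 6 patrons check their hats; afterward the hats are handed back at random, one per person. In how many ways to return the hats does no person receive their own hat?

265

The subfactorial !6 = [6!/e] (nearest integer).
6! = 720, and 720/e ≈ 264.87, so !6 = 265.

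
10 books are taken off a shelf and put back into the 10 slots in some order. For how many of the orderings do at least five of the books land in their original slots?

13264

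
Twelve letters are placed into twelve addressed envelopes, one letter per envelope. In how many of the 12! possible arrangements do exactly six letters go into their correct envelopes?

244860

Choose which 6 of the 12 are fixed: C(12,6) = 924.
The other 6 form a derangement: !6 = 265.
Total: 924 × 265 = 244860.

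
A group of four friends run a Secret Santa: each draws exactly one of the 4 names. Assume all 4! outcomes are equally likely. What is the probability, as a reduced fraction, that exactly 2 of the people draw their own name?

1/4

Favorable outcomes: C(4,2)·!2 = 6·1 = 6.
Total outcomes: 4! = 24.
Probability = 6/24 = 1/4.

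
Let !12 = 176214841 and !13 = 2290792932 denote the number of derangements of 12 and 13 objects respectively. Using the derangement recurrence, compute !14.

32071101049

!14 = (14-1)·(!13 + !12) = 13·(2290792932 + 176214841) = 13·2467007773 = 32071101049.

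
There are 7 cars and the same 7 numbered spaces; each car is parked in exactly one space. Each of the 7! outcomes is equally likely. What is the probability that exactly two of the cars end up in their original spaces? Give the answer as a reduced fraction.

11/60

Favorable outcomes: C(7,2)·!5 = 21·44 = 924.
Total outcomes: 7! = 5040.
Probability = 924/5040 = 11/60.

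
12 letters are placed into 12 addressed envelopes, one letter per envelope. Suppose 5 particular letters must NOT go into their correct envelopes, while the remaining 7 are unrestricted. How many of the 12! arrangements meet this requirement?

312273360

Let A_j be the event that the j-th constrained one is fixed. By inclusion-exclusion over the 5 events:
Σ_{j=0}^{5} (-1)^j C(5,j)(12-j)!
= C(5,0)·12! - C(5,1)·11! + C(5,2)·10! - C(5,3)·9! + C(5,4)·8! - C(5,5)·7!
= 479001600 - 199584000 + 36288000 - 3628800 + 201600 - 5040
= 312273360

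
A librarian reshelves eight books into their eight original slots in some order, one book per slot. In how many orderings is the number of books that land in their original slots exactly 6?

28

Choose which 6 of the 8 are fixed: C(8,6) = 28.
The remaining 2 must be deranged: !2 = 1.
Total: 28 × 1 = 28.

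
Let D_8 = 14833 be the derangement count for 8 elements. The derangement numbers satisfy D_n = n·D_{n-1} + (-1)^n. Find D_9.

133496

D_9 = 9·14833 - 1 = 133496.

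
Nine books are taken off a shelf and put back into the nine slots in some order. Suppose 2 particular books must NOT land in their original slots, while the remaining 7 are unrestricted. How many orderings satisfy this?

287280

Let A_j be the event that the j-th constrained one is fixed. By inclusion-exclusion over the 2 events:
Σ_{j=0}^{2} (-1)^j C(2,j)(9-j)!
= C(2,0)·9! - C(2,1)·8! + C(2,2)·7!
= 362880 - 80640 + 5040
= 287280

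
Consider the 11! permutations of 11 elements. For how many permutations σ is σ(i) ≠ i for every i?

!11 = 11! · Σ_{k=0}^{11} (-1)^k/k!
= 11! - 11!/1! + 11!/2! - 11!/3! + 11!/4! - 11!/5! + 11!/6! - 11!/7! + 11!/8! - 11!/9! + 11!/10! - 11!/11!
= 39916800 - 39916800 + 19958400 - 6652800 + 1663200 - 332640 + 55440 - 7920 + 990 - 110 + 11 - 1
= 14684570

14684570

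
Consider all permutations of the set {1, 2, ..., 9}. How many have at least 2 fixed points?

95887

Sum C(9,i)·!(9-i) for i = 2..9:
  i=2: C(9,2)·!7 = 36·1854 = 66744
  i=3: C(9,3)·!6 = 84·265 = 22260
  i=4: C(9,4)·!5 = 126·44 = 5544
  i=5: C(9,5)·!4 = 126·9 = 1134
  i=6: C(9,6)·!3 = 84·2 = 168
  i=7: C(9,7)·!2 = 36·1 = 36
  i=8: C(9,8)·!1 = 9·0 = 0
  i=9: C(9,9)·!0 = 1·1 = 1
Total = 95887.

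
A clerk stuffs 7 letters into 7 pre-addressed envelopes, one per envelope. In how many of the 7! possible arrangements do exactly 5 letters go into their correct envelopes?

Pick the 5 fixed positions: C(7,5) = 21 ways.
The remaining 2 must be deranged: !2 = 1.
Total: 21 × 1 = 21.

21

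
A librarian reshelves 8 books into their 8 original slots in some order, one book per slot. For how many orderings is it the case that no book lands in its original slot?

14833

!8 = 8! · Σ_{k=0}^{8} (-1)^k/k!
= 8! - 8!/1! + 8!/2! - 8!/3! + 8!/4! - 8!/5! + 8!/6! - 8!/7! + 8!/8!
= 40320 - 40320 + 20160 - 6720 + 1680 - 336 + 56 - 8 + 1
= 14833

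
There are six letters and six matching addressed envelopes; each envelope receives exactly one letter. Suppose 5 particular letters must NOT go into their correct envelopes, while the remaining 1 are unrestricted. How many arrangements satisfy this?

Inclusion-exclusion on the 5 forbidden self-matches:
Σ_{j=0}^{5} (-1)^j C(5,j)(6-j)!
= C(5,0)·6! - C(5,1)·5! + C(5,2)·4! - C(5,3)·3! + C(5,4)·2! - C(5,5)·1!
= 720 - 600 + 240 - 60 + 10 - 1
= 309

309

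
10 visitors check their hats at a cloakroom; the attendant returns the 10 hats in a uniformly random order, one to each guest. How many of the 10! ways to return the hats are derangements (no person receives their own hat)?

1334961

The subfactorial !10 = [10!/e] (nearest integer).
10! = 3628800, and 3628800/e ≈ 1334960.92, so !10 = 1334961.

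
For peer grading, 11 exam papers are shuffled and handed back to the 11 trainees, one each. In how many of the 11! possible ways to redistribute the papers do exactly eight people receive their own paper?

Choose which 8 of the 11 are fixed: C(11,8) = 165.
The other 3 form a derangement: !3 = 2.
Total: 165 × 2 = 330.

330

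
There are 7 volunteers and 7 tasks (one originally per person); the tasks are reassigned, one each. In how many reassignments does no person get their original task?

Use !n = n·!(n-1) + (-1)^n.
!7 = 7·265 - 1 = 1854

1854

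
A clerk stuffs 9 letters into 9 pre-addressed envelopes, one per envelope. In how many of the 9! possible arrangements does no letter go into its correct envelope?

133496

The number of derangements of 9 is !9 = Σ_{k=0}^{9} (-1)^k·9!/k!
= 9! - 9!/1! + 9!/2! - 9!/3! + 9!/4! - 9!/5! + 9!/6! - 9!/7! + 9!/8! - 9!/9!
= 362880 - 362880 + 181440 - 60480 + 15120 - 3024 + 504 - 72 + 9 - 1
= 133496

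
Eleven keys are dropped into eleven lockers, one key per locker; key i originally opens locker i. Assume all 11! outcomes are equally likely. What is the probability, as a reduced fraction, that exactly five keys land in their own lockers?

Favorable outcomes: C(11,5)·!6 = 462·265 = 122430.
Total outcomes: 11! = 39916800.
Probability = 122430/39916800 = 53/17280.

53/17280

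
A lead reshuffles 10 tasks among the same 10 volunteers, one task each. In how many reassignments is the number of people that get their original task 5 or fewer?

3626624

# with exactly i fixed is C(10,i)·!(10-i); sum over i=0..5:
  i=0: C(10,0)·!10 = 1·1334961 = 1334961
  i=1: C(10,1)·!9 = 10·133496 = 1334960
  i=2: C(10,2)·!8 = 45·14833 = 667485
  i=3: C(10,3)·!7 = 120·1854 = 222480
  i=4: C(10,4)·!6 = 210·265 = 55650
  i=5: C(10,5)·!5 = 252·44 = 11088
Total = 3626624.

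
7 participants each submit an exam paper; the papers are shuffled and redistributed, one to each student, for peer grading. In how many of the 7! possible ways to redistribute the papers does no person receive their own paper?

1854

!7 is the nearest integer to 7!/e.
7! = 5040, and 5040/e ≈ 1854.11, so !7 = 1854.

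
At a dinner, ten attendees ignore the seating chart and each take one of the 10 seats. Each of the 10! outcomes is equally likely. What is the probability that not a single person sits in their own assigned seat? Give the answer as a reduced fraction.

Favorable outcomes: !10 = 1334961.
Total outcomes: 10! = 3628800.
Probability = 1334961/3628800 = 16481/44800.

16481/44800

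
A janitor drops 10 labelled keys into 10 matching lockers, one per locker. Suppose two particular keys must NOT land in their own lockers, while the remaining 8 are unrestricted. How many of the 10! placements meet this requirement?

Let A_j be the event that the j-th constrained one is fixed. By inclusion-exclusion over the 2 events:
Σ_{j=0}^{2} (-1)^j C(2,j)(10-j)!
= C(2,0)·10! - C(2,1)·9! + C(2,2)·8!
= 3628800 - 725760 + 40320
= 2943360

2943360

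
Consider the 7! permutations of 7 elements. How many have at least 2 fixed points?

# with exactly i fixed is C(7,i)·!(7-i); sum over i=2..7:
  i=2: C(7,2)·!5 = 21·44 = 924
  i=3: C(7,3)·!4 = 35·9 = 315
  i=4: C(7,4)·!3 = 35·2 = 70
  i=5: C(7,5)·!2 = 21·1 = 21
  i=6: C(7,6)·!1 = 7·0 = 0
  i=7: C(7,7)·!0 = 1·1 = 1
Total = 1331.

1331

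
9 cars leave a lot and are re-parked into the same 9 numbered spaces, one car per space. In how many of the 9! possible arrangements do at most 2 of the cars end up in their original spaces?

# with exactly i fixed is C(9,i)·!(9-i); sum over i=0..2:
  i=0: C(9,0)·!9 = 1·133496 = 133496
  i=1: C(9,1)·!8 = 9·14833 = 133497
  i=2: C(9,2)·!7 = 36·1854 = 66744
Total = 333737.

333737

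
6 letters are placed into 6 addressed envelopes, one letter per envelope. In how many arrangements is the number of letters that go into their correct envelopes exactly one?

Choose which one of the 6 is fixed: C(6,1) = 6.
The remaining 5 must be deranged: !5 = 44.
Total: 6 × 44 = 264.

264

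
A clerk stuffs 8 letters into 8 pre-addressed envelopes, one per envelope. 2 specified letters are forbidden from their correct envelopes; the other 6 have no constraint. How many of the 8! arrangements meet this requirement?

Inclusion-exclusion on the 2 forbidden self-matches:
Σ_{j=0}^{2} (-1)^j C(2,j)(8-j)!
= C(2,0)·8! - C(2,1)·7! + C(2,2)·6!
= 40320 - 10080 + 720
= 30960

30960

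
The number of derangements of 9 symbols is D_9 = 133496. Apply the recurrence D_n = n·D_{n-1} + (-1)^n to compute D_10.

1334961

D_10 = 10·133496 + 1 = 1334961.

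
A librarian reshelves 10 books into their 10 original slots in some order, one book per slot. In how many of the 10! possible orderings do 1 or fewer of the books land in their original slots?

2669921

# with exactly i fixed is C(10,i)·!(10-i); sum over i=0..1:
  i=0: C(10,0)·!10 = 1·1334961 = 1334961
  i=1: C(10,1)·!9 = 10·133496 = 1334960
Total = 2669921.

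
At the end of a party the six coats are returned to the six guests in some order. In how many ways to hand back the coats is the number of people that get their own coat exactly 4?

15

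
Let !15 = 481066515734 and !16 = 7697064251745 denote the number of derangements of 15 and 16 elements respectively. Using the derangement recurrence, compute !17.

!17 = (17-1)·(!16 + !15) = 16·(7697064251745 + 481066515734) = 16·8178130767479 = 130850092279664.

130850092279664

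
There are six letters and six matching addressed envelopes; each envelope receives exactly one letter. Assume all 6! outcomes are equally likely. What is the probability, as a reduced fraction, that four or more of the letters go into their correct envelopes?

1/45

Favorable outcomes: Σ_{i≥4} C(6,i)·!(6-i) = 15·1 + 6·0 + 1·1 = 16.
Total outcomes: 6! = 720.
Probability = 16/720 = 1/45.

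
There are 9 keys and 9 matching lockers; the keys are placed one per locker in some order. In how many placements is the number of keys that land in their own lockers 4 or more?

6883

Sum C(9,i)·!(9-i) for i = 4..9:
  i=4: C(9,4)·!5 = 126·44 = 5544
  i=5: C(9,5)·!4 = 126·9 = 1134
  i=6: C(9,6)·!3 = 84·2 = 168
  i=7: C(9,7)·!2 = 36·1 = 36
  i=8: C(9,8)·!1 = 9·0 = 0
  i=9: C(9,9)·!0 = 1·1 = 1
Total = 6883.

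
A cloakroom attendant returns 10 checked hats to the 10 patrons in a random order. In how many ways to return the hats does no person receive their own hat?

1334961

By inclusion-exclusion, !10 = Σ (-1)^k · 10!/k! for k=0..10
= 10! - 10!/1! + 10!/2! - 10!/3! + 10!/4! - 10!/5! + 10!/6! - 10!/7! + 10!/8! - 10!/9! + 10!/10!
= 3628800 - 3628800 + 1814400 - 604800 + 151200 - 30240 + 5040 - 720 + 90 - 10 + 1
= 1334961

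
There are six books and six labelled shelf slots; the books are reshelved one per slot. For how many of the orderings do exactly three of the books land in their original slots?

Choose which 3 of the 6 are fixed: C(6,3) = 20.
The other 3 form a derangement: !3 = 2.
Total: 20 × 2 = 40.

40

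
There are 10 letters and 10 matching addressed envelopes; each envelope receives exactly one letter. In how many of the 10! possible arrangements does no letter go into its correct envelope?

1334961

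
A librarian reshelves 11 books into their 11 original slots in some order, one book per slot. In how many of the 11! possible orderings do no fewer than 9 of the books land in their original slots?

56

Sum C(11,i)·!(11-i) for i = 9..11:
  i=9: C(11,9)·!2 = 55·1 = 55
  i=10: C(11,10)·!1 = 11·0 = 0
  i=11: C(11,11)·!0 = 1·1 = 1
Total = 56.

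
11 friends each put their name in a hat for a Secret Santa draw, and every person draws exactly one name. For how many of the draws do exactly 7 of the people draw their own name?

Pick the 7 fixed positions: C(11,7) = 330 ways.
The other 4 form a derangement: !4 = 9.
Total: 330 × 9 = 2970.

2970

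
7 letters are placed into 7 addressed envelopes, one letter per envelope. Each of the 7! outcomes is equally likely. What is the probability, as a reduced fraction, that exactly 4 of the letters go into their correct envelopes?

1/72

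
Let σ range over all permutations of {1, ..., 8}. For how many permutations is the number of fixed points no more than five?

# with exactly i fixed is C(8,i)·!(8-i); sum over i=0..5:
  i=0: C(8,0)·!8 = 1·14833 = 14833
  i=1: C(8,1)·!7 = 8·1854 = 14832
  i=2: C(8,2)·!6 = 28·265 = 7420
  i=3: C(8,3)·!5 = 56·44 = 2464
  i=4: C(8,4)·!4 = 70·9 = 630
  i=5: C(8,5)·!3 = 56·2 = 112
Total = 40291.

40291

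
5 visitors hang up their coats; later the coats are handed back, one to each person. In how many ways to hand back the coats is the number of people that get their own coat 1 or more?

76

Sum C(5,i)·!(5-i) for i = 1..5:
  i=1: C(5,1)·!4 = 5·9 = 45
  i=2: C(5,2)·!3 = 10·2 = 20
  i=3: C(5,3)·!2 = 10·1 = 10
  i=4: C(5,4)·!1 = 5·0 = 0
  i=5: C(5,5)·!0 = 1·1 = 1
Total = 76.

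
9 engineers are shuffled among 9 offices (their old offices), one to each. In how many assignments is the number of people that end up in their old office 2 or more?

95887

# with exactly i fixed is C(9,i)·!(9-i); sum over i=2..9:
  i=2: C(9,2)·!7 = 36·1854 = 66744
  i=3: C(9,3)·!6 = 84·265 = 22260
  i=4: C(9,4)·!5 = 126·44 = 5544
  i=5: C(9,5)·!4 = 126·9 = 1134
  i=6: C(9,6)·!3 = 84·2 = 168
  i=7: C(9,7)·!2 = 36·1 = 36
  i=8: C(9,8)·!1 = 9·0 = 0
  i=9: C(9,9)·!0 = 1·1 = 1
Total = 95887.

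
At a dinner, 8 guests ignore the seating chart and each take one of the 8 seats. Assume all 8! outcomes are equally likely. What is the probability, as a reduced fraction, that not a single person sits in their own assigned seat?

2119/5760

Favorable outcomes: !8 = 14833.
Total outcomes: 8! = 40320.
Probability = 14833/40320 = 2119/5760.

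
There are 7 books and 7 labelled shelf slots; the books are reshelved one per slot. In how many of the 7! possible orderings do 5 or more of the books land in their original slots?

# with exactly i fixed is C(7,i)·!(7-i); sum over i=5..7:
  i=5: C(7,5)·!2 = 21·1 = 21
  i=6: C(7,6)·!1 = 7·0 = 0
  i=7: C(7,7)·!0 = 1·1 = 1
Total = 22.

22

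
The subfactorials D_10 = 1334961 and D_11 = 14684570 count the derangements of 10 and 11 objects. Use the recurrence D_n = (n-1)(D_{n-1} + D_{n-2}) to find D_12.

176214841

D_12 = (12-1)·(D_11 + D_10) = 11·(14684570 + 1334961) = 11·16019531 = 176214841.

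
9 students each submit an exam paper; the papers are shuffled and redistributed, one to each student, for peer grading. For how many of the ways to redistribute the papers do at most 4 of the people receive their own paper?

361541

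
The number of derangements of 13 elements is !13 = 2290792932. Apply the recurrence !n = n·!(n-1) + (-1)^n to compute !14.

32071101049

!14 = 14·2290792932 + 1 = 32071101049.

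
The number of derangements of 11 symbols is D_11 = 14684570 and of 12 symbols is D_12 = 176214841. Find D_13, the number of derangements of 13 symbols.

D_13 = (13-1)·(D_12 + D_11) = 12·(176214841 + 14684570) = 12·190899411 = 2290792932.

2290792932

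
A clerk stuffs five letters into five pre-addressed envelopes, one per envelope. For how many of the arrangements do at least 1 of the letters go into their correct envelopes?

# with exactly i fixed is C(5,i)·!(5-i); sum over i=1..5:
  i=1: C(5,1)·!4 = 5·9 = 45
  i=2: C(5,2)·!3 = 10·2 = 20
  i=3: C(5,3)·!2 = 10·1 = 10
  i=4: C(5,4)·!1 = 5·0 = 0
  i=5: C(5,5)·!0 = 1·1 = 1
Total = 76.

76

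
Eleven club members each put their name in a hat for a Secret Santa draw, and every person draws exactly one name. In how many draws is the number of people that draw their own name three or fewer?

# with exactly i fixed is C(11,i)·!(11-i); sum over i=0..3:
  i=0: C(11,0)·!11 = 1·14684570 = 14684570
  i=1: C(11,1)·!10 = 11·1334961 = 14684571
  i=2: C(11,2)·!9 = 55·133496 = 7342280
  i=3: C(11,3)·!8 = 165·14833 = 2447445
Total = 39158866.

39158866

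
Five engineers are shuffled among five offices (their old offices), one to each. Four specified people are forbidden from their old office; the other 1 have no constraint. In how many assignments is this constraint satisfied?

53

Inclusion-exclusion on the 4 forbidden self-matches:
Σ_{j=0}^{4} (-1)^j C(4,j)(5-j)!
= C(4,0)·5! - C(4,1)·4! + C(4,2)·3! - C(4,3)·2! + C(4,4)·1!
= 120 - 96 + 36 - 8 + 1
= 53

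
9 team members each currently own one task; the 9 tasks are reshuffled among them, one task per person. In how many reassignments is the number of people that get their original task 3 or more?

29143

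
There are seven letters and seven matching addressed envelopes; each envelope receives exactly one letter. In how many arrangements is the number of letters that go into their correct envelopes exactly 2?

Choose which 2 of the 7 are fixed: C(7,2) = 21.
The other 5 form a derangement: !5 = 44.
Total: 21 × 44 = 924.

924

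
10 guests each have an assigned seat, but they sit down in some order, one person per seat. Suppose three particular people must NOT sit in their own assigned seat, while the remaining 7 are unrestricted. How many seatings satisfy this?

Let A_j be the event that the j-th constrained one is fixed. By inclusion-exclusion over the 3 events:
Σ_{j=0}^{3} (-1)^j C(3,j)(10-j)!
= C(3,0)·10! - C(3,1)·9! + C(3,2)·8! - C(3,3)·7!
= 3628800 - 1088640 + 120960 - 5040
= 2656080

2656080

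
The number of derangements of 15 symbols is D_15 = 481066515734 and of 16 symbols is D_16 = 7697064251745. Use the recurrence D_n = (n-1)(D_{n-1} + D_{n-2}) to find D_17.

130850092279664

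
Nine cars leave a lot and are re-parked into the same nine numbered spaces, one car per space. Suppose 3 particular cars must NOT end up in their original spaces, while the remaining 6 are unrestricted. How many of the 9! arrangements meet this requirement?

Let A_j be the event that the j-th constrained one is fixed. By inclusion-exclusion over the 3 events:
Σ_{j=0}^{3} (-1)^j C(3,j)(9-j)!
= C(3,0)·9! - C(3,1)·8! + C(3,2)·7! - C(3,3)·6!
= 362880 - 120960 + 15120 - 720
= 256320

256320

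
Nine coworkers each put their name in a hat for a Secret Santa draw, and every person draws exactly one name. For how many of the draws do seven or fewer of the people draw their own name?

# with exactly i fixed is C(9,i)·!(9-i); sum over i=0..7:
  i=0: C(9,0)·!9 = 1·133496 = 133496
  i=1: C(9,1)·!8 = 9·14833 = 133497
  i=2: C(9,2)·!7 = 36·1854 = 66744
  i=3: C(9,3)·!6 = 84·265 = 22260
  i=4: C(9,4)·!5 = 126·44 = 5544
  i=5: C(9,5)·!4 = 126·9 = 1134
  i=6: C(9,6)·!3 = 84·2 = 168
  i=7: C(9,7)·!2 = 36·1 = 36
Total = 362879.

362879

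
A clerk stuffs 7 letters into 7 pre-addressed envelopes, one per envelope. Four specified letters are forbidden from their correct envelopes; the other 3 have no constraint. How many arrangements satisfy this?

2790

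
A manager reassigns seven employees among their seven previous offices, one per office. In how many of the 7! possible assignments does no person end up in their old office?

The subfactorial !7 = [7!/e] (nearest integer).
7! = 5040, and 5040/e ≈ 1854.11, so !7 = 1854.

1854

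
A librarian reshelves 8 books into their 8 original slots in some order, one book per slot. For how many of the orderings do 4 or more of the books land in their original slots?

771

Sum C(8,i)·!(8-i) for i = 4..8:
  i=4: C(8,4)·!4 = 70·9 = 630
  i=5: C(8,5)·!3 = 56·2 = 112
  i=6: C(8,6)·!2 = 28·1 = 28
  i=7: C(8,7)·!1 = 8·0 = 0
  i=8: C(8,8)·!0 = 1·1 = 1
Total = 771.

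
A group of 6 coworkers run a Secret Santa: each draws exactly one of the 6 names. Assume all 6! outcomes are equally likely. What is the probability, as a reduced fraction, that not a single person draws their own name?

53/144

Favorable outcomes: !6 = 265.
Total outcomes: 6! = 720.
Probability = 265/720 = 53/144.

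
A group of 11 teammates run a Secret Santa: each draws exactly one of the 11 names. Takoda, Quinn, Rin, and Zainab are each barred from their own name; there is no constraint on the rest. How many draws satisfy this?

27422640

Inclusion-exclusion on the 4 forbidden self-matches:
Σ_{j=0}^{4} (-1)^j C(4,j)(11-j)!
= C(4,0)·11! - C(4,1)·10! + C(4,2)·9! - C(4,3)·8! + C(4,4)·7!
= 39916800 - 14515200 + 2177280 - 161280 + 5040
= 27422640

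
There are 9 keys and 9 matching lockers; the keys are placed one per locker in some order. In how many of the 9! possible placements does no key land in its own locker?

133496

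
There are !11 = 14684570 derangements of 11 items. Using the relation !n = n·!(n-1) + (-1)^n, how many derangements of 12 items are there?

!12 = 12·14684570 + 1 = 176214841.

176214841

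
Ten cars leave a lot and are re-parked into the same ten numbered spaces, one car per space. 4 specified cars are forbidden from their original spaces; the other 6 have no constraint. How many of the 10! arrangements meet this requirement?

Let A_j be the event that the j-th constrained one is fixed. By inclusion-exclusion over the 4 events:
Σ_{j=0}^{4} (-1)^j C(4,j)(10-j)!
= C(4,0)·10! - C(4,1)·9! + C(4,2)·8! - C(4,3)·7! + C(4,4)·6!
= 3628800 - 1451520 + 241920 - 20160 + 720
= 2399760

2399760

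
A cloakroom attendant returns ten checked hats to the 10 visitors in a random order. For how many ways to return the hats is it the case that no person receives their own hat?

1334961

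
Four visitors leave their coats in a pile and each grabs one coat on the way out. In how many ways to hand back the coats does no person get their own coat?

9

Use !n = n·!(n-1) + (-1)^n.
!4 = 4·2 + 1 = 9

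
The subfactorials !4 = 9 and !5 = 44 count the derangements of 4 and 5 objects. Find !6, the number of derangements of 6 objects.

265

!6 = (6-1)·(!5 + !4) = 5·(44 + 9) = 5·53 = 265.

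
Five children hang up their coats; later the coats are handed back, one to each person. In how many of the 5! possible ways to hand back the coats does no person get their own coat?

!5 is the nearest integer to 5!/e.
5! = 120, and 120/e ≈ 44.15, so !5 = 44.

44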